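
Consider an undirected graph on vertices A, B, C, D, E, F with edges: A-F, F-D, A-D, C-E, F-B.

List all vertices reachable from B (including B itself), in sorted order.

Start at B.
Its neighbours: F.
Then their neighbours: A, D.
Nothing further is reachable.

A, B, D, F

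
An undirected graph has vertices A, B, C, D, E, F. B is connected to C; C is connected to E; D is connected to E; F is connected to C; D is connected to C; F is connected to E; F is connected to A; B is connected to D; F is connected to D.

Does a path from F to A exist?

Explore from F.
Distance 1: reach A, C, D, E.
Found A.

Yes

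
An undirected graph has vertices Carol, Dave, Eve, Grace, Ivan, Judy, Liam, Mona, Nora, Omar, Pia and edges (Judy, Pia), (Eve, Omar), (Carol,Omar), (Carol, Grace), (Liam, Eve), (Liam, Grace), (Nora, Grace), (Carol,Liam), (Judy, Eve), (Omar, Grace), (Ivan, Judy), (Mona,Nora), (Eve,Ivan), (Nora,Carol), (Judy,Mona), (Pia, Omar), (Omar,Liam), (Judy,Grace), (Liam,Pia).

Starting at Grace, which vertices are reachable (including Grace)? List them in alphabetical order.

Carol, Eve, Grace, Ivan, Judy, Liam, Mona, Nora, Omar, Pia

Start at Grace.
Its neighbours: Carol, Judy, Liam, Nora, Omar.
Then their neighbours: Eve, Ivan, Mona, Pia.
Nothing further is reachable.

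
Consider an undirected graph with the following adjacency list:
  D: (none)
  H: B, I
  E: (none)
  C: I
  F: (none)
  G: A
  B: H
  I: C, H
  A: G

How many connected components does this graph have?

From A: component {A, G}.
From B: component {B, C, H, I}.
From D: component {D}.
From E: component {E}.
From F: component {F}.
That's 5 components.

5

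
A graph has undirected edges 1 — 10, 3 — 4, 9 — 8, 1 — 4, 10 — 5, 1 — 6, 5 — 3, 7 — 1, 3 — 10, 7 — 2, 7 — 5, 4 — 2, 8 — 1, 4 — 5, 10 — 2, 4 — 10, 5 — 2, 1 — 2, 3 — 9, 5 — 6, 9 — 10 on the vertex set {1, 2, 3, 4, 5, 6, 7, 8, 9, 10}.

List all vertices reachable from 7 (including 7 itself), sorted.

Start at 7.
Its neighbours: 1, 2, 5.
Then their neighbours: 3, 4, 6, 8, 10.
Then next layer: 9.
Every vertex is now reached.

1, 2, 3, 4, 5, 6, 7, 8, 9, 10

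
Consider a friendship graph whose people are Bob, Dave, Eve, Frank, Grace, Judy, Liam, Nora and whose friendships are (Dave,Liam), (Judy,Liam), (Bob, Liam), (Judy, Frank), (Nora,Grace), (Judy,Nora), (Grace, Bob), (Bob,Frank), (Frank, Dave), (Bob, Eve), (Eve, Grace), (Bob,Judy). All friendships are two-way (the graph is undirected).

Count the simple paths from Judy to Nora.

11

Judy–Bob–Eve–Grace–Nora
Judy–Bob–Grace–Nora
Judy–Frank–Bob–Eve–Grace–Nora
Judy–Frank–Bob–Grace–Nora
Judy–Frank–Dave–Liam–Bob–Eve–Grace–Nora
Judy–Frank–Dave–Liam–Bob–Grace–Nora
Judy–Liam–Bob–Eve–Grace–Nora
Judy–Liam–Bob–Grace–Nora
Judy–Liam–Dave–Frank–Bob–Eve–Grace–Nora
Judy–Liam–Dave–Frank–Bob–Grace–Nora
Judy–Nora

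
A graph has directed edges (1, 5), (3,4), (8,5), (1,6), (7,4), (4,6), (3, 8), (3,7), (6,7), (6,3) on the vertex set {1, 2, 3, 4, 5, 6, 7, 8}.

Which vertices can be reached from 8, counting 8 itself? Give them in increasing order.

Start at 8.
Its neighbours: 5.
Nothing further is reachable.

5, 8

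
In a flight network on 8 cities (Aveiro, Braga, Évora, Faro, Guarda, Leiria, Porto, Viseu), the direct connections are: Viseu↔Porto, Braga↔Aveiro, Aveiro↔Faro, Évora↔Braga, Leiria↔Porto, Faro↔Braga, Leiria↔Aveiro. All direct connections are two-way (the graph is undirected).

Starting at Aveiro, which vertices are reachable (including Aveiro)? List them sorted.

Aveiro, Braga, Évora, Faro, Leiria, Porto, Viseu

Start at Aveiro.
Its neighbours: Braga, Faro, Leiria.
Then their neighbours: Évora, Porto.
Then next layer: Viseu.
Nothing further is reachable.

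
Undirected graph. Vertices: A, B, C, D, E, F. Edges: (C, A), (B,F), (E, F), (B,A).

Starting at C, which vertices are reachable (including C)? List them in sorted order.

A, B, C, E, F

Start at C.
Its neighbours: A.
Then their neighbours: B.
Then next layer: F.
Then next layer: E.
Nothing further is reachable.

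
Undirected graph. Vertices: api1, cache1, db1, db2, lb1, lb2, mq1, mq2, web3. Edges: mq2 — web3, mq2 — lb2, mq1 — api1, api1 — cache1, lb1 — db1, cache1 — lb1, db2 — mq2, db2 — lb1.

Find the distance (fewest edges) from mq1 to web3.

6

Distance 0: mq1.
Distance 1: api1.
Distance 2: cache1.
Distance 3: lb1.
Distance 4: db1, db2.
Distance 5: mq2.
Distance 6: lb2, web3 — contains web3.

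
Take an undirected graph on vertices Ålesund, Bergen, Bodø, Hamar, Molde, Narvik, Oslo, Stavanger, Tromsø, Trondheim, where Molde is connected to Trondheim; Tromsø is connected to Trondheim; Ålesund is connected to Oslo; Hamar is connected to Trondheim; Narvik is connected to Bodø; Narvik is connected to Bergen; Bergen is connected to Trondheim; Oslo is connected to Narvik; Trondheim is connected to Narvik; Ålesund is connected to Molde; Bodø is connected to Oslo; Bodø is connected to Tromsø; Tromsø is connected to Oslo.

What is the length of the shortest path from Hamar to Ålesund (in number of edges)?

Distance 0: Hamar.
Distance 1: Trondheim.
Distance 2: Bergen, Molde, Narvik, Tromsø.
Distance 3: Ålesund, Bodø, Oslo — contains Ålesund.

3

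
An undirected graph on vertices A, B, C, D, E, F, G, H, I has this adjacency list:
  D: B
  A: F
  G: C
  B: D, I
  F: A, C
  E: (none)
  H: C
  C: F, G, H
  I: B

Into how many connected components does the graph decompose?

3

From A: component {A, C, F, G, H}.
From B: component {B, D, I}.
From E: component {E}.
That's 3 components.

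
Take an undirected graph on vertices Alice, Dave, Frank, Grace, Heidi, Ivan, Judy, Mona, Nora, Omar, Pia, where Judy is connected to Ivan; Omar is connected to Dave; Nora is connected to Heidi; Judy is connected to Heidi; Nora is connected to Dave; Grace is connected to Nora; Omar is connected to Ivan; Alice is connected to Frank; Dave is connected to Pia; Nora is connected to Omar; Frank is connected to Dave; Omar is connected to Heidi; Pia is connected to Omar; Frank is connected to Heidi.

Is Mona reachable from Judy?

No

Explore from Judy.
Distance 1: reach Heidi, Ivan.
Distance 2: reach Frank, Nora, Omar.
Distance 3: reach Alice, Dave, Grace, Pia.
The search is exhausted without reaching Mona; it lies in a different component.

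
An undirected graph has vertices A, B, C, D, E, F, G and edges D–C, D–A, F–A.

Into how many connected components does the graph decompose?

From A: component {A, C, D, F}.
From B: component {B}.
From E: component {E}.
From G: component {G}.
That's 4 components.

4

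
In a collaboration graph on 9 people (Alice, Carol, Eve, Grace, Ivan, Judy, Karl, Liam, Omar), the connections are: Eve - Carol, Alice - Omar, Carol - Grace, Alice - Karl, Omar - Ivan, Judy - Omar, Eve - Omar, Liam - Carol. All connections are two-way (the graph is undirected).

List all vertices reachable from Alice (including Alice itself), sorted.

Alice, Carol, Eve, Grace, Ivan, Judy, Karl, Liam, Omar

Start at Alice.
Its neighbours: Karl, Omar.
Then their neighbours: Eve, Ivan, Judy.
Then next layer: Carol.
Then next layer: Grace, Liam.
Every vertex is now reached.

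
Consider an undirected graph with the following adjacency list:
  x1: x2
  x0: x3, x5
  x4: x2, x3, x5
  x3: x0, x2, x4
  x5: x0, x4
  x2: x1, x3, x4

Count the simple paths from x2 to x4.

x2–x3–x0–x5–x4
x2–x3–x4
x2–x4

3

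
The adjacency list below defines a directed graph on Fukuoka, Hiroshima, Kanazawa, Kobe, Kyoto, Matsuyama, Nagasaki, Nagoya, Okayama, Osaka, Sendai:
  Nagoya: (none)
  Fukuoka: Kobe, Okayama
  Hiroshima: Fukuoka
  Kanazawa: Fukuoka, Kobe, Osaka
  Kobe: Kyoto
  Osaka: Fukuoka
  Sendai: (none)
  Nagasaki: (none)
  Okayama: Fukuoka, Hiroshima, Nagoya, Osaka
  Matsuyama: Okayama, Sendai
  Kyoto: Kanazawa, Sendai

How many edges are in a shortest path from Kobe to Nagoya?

5

Distance 0: Kobe.
Distance 1: Kyoto.
Distance 2: Kanazawa, Sendai.
Distance 3: Fukuoka, Osaka.
Distance 4: Okayama.
Distance 5: Hiroshima, Nagoya — contains Nagoya.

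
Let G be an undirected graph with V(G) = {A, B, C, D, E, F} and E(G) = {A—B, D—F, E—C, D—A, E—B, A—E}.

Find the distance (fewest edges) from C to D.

3

Distance 0: C.
Distance 1: E.
Distance 2: A, B.
Distance 3: D — contains D.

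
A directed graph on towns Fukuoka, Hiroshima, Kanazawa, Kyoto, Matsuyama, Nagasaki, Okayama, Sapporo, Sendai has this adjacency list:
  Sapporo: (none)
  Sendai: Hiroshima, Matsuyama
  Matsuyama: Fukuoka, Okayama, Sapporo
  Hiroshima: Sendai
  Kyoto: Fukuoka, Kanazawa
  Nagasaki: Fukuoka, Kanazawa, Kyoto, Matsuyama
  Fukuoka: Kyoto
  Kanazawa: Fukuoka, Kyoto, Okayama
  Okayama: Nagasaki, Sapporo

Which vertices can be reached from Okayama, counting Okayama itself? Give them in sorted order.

Fukuoka, Kanazawa, Kyoto, Matsuyama, Nagasaki, Okayama, Sapporo

Start at Okayama.
Its neighbours: Nagasaki, Sapporo.
Then their neighbours: Fukuoka, Kanazawa, Kyoto, Matsuyama.
Nothing further is reachable.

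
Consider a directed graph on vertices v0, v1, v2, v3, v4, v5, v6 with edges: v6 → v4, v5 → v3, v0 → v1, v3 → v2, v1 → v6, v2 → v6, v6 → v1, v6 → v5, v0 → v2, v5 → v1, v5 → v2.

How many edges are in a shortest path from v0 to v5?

3

Distance 0: v0.
Distance 1: v1, v2.
Distance 2: v6.
Distance 3: v4, v5 — contains v5.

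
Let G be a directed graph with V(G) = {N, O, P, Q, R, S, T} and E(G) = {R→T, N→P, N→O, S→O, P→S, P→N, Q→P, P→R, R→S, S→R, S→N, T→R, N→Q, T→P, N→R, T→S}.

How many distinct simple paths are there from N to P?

3

N→P
N→Q→P
N→R→T→P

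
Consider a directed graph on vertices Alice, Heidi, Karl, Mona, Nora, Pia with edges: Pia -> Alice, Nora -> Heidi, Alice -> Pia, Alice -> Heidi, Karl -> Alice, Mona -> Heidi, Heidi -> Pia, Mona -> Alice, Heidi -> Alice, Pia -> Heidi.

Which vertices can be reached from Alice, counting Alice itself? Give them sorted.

Start at Alice.
Its neighbours: Heidi, Pia.
Nothing further is reachable.

Alice, Heidi, Pia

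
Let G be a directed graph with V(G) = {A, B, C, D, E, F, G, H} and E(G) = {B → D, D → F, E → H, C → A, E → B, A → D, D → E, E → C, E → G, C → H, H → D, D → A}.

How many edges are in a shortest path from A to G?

Distance 0: A.
Distance 1: D.
Distance 2: E, F.
Distance 3: B, C, G, H — contains G.

3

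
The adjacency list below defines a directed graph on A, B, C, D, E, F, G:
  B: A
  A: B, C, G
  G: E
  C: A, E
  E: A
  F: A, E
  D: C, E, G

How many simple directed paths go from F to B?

2

F→A→B
F→E→A→B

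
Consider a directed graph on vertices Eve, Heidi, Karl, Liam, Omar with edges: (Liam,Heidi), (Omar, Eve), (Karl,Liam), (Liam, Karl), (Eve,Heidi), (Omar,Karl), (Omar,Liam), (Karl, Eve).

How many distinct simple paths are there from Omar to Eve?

Omar→Eve
Omar→Karl→Eve
Omar→Liam→Karl→Eve

3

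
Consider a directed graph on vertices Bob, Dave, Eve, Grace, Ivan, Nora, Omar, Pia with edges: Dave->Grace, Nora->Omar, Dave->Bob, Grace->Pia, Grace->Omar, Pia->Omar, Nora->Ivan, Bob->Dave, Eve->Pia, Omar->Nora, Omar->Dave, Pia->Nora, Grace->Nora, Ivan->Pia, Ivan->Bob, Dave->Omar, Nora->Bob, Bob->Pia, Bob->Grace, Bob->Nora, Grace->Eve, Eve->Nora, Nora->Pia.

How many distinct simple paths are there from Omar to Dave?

3

Omar→Dave
Omar→Nora→Bob→Dave
Omar→Nora→Ivan→Bob→Dave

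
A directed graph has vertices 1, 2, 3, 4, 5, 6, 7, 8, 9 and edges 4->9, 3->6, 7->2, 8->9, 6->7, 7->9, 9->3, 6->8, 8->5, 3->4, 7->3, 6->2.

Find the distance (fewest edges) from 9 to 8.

3

Distance 0: 9.
Distance 1: 3.
Distance 2: 4, 6.
Distance 3: 2, 7, 8 — contains 8.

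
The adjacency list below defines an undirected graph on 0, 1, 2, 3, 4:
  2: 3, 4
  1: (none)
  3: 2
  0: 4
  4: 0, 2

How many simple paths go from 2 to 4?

1

2–4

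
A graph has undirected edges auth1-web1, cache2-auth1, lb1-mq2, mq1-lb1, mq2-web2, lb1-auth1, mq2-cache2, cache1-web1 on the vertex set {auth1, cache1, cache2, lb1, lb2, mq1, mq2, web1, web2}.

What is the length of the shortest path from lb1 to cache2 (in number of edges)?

2

Distance 0: lb1.
Distance 1: auth1, mq1, mq2.
Distance 2: cache2, web1, web2 — contains cache2.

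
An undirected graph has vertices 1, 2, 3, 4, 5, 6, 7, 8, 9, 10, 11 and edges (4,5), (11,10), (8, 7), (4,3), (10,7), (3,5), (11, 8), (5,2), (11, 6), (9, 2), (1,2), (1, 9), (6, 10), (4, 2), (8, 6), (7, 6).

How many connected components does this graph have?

From 1: component {1, 2, 3, 4, 5, 9}.
From 6: component {6, 7, 8, 10, 11}.
That's 2 components.

2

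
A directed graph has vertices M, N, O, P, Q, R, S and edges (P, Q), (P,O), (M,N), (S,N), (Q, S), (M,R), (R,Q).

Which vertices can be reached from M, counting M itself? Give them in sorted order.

M, N, Q, R, S

Start at M.
Its neighbours: N, R.
Then their neighbours: Q.
Then next layer: S.
Nothing further is reachable.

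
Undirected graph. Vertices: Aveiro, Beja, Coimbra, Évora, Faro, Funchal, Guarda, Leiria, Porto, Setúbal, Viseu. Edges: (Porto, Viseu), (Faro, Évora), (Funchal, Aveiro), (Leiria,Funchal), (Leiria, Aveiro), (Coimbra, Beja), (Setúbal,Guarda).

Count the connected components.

From Aveiro: component {Aveiro, Funchal, Leiria}.
From Beja: component {Beja, Coimbra}.
From Évora: component {Évora, Faro}.
From Guarda: component {Guarda, Setúbal}.
From Porto: component {Porto, Viseu}.
That's 5 components.

5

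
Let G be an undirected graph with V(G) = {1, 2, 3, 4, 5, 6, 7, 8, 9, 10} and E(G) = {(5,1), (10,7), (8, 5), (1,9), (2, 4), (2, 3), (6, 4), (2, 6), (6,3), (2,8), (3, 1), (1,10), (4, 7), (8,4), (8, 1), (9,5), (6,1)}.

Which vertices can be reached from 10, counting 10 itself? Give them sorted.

1, 2, 3, 4, 5, 6, 7, 8, 9, 10

Start at 10.
Its neighbours: 1, 7.
Then their neighbours: 3, 4, 5, 6, 8, 9.
Then next layer: 2.
Every vertex is now reached.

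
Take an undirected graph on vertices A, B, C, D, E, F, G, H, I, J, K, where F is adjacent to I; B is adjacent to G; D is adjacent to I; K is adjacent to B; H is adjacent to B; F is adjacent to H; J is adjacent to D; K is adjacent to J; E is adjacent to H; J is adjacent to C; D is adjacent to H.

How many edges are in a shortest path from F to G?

3

Distance 0: F.
Distance 1: H, I.
Distance 2: B, D, E.
Distance 3: G, J, K — contains G.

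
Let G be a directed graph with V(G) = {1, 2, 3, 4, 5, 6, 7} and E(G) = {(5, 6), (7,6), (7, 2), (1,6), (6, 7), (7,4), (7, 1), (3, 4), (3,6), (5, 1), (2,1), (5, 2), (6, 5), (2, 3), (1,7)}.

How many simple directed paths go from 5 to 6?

5→1→6
5→1→7→2→3→6
5→1→7→6
5→2→1→6
5→2→1→7→6
5→2→3→6
5→6

7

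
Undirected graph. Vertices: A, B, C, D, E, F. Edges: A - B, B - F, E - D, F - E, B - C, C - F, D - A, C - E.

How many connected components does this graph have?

From A: component {A, B, C, D, E, F}.
That's 1 component.

1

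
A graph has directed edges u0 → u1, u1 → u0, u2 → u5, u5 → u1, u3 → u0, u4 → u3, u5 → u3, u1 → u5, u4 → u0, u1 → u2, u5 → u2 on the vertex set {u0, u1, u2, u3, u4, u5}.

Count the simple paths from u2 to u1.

u2→u5→u1
u2→u5→u3→u0→u1

2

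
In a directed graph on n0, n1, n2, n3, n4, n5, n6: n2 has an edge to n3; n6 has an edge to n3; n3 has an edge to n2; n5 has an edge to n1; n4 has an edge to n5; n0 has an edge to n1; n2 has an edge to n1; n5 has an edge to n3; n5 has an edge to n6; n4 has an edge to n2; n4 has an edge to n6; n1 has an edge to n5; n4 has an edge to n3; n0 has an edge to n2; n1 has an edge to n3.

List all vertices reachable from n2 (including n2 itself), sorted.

n1, n2, n3, n5, n6

Start at n2.
Its neighbours: n1, n3.
Then their neighbours: n5.
Then next layer: n6.
Nothing further is reachable.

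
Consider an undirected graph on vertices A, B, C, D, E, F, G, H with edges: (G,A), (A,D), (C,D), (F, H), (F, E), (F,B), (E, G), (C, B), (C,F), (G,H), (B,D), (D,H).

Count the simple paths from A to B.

18

A–D–B
A–D–C–B
A–D–C–F–B
A–D–H–F–B
A–D–H–F–C–B
A–D–H–G–E–F–B
A–D–H–G–E–F–C–B
A–G–E–F–B
... and 10 more.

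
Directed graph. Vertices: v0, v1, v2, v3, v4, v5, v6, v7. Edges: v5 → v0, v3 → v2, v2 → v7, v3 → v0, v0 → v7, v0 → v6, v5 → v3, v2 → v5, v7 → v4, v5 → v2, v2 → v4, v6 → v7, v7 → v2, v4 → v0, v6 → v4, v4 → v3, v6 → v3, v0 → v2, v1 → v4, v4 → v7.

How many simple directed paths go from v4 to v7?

11

v4→v0→v2→v7
v4→v0→v6→v3→v2→v7
v4→v0→v6→v7
v4→v0→v7
v4→v3→v0→v2→v7
v4→v3→v0→v6→v7
v4→v3→v0→v7
v4→v3→v2→v5→v0→v6→v7
v4→v3→v2→v5→v0→v7
v4→v3→v2→v7
v4→v7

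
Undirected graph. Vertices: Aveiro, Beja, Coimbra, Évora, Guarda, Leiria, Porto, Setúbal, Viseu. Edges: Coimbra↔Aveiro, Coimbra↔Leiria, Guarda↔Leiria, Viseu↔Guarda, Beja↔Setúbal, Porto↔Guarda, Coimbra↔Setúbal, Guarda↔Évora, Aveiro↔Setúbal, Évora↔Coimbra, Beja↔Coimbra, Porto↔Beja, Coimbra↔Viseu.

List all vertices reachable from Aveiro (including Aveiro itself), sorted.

Aveiro, Beja, Coimbra, Évora, Guarda, Leiria, Porto, Setúbal, Viseu

Start at Aveiro.
Its neighbours: Coimbra, Setúbal.
Then their neighbours: Beja, Évora, Leiria, Viseu.
Then next layer: Guarda, Porto.
Every vertex is now reached.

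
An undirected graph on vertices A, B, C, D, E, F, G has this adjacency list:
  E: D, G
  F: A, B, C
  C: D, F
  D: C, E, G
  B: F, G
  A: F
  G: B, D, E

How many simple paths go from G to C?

3

G–B–F–C
G–D–C
G–E–D–C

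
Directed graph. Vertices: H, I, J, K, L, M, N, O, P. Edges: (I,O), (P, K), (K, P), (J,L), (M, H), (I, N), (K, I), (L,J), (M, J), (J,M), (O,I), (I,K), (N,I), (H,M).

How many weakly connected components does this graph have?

2

From H: component {H, J, L, M}.
From I: component {I, K, N, O, P}.
That's 2 components.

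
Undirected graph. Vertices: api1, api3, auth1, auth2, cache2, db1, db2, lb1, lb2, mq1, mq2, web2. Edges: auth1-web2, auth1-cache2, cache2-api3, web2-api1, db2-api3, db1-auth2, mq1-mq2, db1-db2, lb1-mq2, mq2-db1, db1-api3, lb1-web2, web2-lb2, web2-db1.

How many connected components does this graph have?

1

From api1: component {api1, api3, auth1, auth2, cache2, db1, db2, lb1, lb2, mq1, mq2, web2}.
That's 1 component.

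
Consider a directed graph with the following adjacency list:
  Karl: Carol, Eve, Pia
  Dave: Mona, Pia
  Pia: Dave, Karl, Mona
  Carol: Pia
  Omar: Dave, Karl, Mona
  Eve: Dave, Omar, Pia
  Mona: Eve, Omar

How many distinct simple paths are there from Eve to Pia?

Eve→Dave→Mona→Omar→Karl→Carol→Pia
Eve→Dave→Mona→Omar→Karl→Pia
Eve→Dave→Pia
Eve→Omar→Dave→Pia
Eve→Omar→Karl→Carol→Pia
Eve→Omar→Karl→Pia
Eve→Pia

7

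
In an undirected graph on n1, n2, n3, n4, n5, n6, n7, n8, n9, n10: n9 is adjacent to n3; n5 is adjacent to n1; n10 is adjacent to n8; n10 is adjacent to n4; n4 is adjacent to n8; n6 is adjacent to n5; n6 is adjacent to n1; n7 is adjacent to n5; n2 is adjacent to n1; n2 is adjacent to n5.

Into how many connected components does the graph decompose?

3

From n1: component {n1, n2, n5, n6, n7}.
From n3: component {n3, n9}.
From n4: component {n4, n8, n10}.
That's 3 components.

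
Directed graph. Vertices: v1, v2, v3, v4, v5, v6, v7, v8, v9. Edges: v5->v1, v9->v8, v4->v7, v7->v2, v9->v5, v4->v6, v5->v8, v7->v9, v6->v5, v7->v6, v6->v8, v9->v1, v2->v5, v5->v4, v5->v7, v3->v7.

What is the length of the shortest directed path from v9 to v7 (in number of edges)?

Distance 0: v9.
Distance 1: v1, v5, v8.
Distance 2: v4, v7 — contains v7.

2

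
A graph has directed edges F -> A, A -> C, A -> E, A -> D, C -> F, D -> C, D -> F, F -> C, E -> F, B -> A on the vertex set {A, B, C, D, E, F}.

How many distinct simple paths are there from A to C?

4

A→C
A→D→C
A→D→F→C
A→E→F→C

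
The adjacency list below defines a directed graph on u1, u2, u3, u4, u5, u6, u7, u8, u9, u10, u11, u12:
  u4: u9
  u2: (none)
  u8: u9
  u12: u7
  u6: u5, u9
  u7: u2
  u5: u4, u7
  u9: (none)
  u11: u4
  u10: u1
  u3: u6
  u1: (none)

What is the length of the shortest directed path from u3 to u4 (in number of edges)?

Distance 0: u3.
Distance 1: u6.
Distance 2: u5, u9.
Distance 3: u4, u7 — contains u4.

3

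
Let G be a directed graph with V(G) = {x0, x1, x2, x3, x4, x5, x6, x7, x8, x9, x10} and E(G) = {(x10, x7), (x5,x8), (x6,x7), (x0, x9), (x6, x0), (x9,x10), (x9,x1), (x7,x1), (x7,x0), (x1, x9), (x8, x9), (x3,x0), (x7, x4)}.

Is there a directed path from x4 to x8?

x4 has no outgoing edges, so nothing is reachable from it.

No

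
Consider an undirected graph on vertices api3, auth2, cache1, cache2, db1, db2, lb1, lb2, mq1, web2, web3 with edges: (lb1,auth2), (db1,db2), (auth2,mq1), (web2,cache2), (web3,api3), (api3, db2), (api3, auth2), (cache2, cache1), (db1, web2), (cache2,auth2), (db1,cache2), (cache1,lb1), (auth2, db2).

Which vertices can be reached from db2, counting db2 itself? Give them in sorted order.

Start at db2.
Its neighbours: api3, auth2, db1.
Then their neighbours: cache2, lb1, mq1, web2, web3.
Then next layer: cache1.
Nothing further is reachable.

api3, auth2, cache1, cache2, db1, db2, lb1, mq1, web2, web3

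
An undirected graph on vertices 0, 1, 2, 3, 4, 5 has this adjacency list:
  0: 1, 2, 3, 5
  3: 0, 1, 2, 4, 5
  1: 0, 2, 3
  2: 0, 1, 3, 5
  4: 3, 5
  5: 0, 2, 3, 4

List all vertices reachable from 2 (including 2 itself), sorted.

0, 1, 2, 3, 4, 5

Start at 2.
Its neighbours: 0, 1, 3, 5.
Then their neighbours: 4.
Every vertex is now reached.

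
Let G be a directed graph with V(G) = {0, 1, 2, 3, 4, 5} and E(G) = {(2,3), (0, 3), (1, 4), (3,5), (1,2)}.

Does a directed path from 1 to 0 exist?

No

Explore from 1.
Distance 1: reach 2, 4.
Distance 2: reach 3.
Distance 3: reach 5.
The search from 1 is exhausted; no directed path reaches 0.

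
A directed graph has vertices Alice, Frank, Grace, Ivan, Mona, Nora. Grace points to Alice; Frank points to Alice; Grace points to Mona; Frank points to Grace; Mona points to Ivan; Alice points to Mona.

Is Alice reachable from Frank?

Yes

Explore from Frank.
Distance 1: reach Alice, Grace.
Found Alice.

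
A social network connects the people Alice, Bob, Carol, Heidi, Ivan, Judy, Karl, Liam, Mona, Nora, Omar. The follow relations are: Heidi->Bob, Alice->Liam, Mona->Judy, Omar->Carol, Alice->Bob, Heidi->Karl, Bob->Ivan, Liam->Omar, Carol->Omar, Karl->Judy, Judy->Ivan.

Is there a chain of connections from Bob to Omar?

Explore from Bob.
Distance 1: reach Ivan.
The search from Bob is exhausted; no directed path reaches Omar.

No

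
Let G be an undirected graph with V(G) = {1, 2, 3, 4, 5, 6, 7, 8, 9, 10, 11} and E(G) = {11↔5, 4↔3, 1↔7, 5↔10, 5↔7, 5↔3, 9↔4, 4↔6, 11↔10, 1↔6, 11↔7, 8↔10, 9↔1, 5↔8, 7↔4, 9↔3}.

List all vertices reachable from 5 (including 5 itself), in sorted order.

1, 3, 4, 5, 6, 7, 8, 9, 10, 11

Start at 5.
Its neighbours: 3, 7, 8, 10, 11.
Then their neighbours: 1, 4, 9.
Then next layer: 6.
Nothing further is reachable.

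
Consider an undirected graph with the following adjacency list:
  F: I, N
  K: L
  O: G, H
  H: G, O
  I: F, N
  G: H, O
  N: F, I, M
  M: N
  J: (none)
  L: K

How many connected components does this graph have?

From F: component {F, I, M, N}.
From G: component {G, H, O}.
From J: component {J}.
From K: component {K, L}.
That's 4 components.

4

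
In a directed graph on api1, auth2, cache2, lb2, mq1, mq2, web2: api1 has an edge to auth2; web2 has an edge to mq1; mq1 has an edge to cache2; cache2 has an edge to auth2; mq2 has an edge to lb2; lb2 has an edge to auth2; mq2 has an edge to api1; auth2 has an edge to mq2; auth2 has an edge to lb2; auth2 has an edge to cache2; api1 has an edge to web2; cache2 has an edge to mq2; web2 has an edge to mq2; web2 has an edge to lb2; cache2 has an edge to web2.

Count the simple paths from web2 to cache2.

4

web2→lb2→auth2→cache2
web2→mq1→cache2
web2→mq2→api1→auth2→cache2
web2→mq2→lb2→auth2→cache2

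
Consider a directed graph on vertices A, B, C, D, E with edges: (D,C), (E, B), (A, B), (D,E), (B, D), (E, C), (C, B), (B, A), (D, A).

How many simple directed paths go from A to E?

1

A→B→D→E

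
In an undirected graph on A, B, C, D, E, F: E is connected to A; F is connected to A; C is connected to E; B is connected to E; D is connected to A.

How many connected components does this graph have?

1

From A: component {A, B, C, D, E, F}.
That's 1 component.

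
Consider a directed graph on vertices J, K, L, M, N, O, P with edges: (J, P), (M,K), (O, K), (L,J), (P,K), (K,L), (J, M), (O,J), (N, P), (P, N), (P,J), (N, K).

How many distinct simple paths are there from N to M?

N→K→L→J→M
N→P→J→M
N→P→K→L→J→M

3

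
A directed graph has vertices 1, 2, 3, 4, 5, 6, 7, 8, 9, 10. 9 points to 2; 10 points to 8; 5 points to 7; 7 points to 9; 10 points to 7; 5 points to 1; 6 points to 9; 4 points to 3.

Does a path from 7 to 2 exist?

Yes

Explore from 7.
Distance 1: reach 9.
Distance 2: reach 2.
Found 2.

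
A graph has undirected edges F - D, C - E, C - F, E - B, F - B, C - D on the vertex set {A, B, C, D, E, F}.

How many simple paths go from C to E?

C–D–F–B–E
C–E
C–F–B–E

3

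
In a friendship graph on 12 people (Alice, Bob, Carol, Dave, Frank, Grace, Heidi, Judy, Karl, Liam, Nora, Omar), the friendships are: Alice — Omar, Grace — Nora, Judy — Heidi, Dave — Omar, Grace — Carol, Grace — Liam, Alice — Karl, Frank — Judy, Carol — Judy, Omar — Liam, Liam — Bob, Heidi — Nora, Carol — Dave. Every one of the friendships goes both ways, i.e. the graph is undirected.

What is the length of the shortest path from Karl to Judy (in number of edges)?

5

Distance 0: Karl.
Distance 1: Alice.
Distance 2: Omar.
Distance 3: Dave, Liam.
Distance 4: Bob, Carol, Grace.
Distance 5: Judy, Nora — contains Judy.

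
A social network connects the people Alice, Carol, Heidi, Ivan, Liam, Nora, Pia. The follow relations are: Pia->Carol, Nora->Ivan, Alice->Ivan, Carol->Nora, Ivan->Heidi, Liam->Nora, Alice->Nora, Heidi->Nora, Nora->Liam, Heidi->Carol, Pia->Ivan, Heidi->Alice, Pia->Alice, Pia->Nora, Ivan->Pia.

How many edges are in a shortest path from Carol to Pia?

Distance 0: Carol.
Distance 1: Nora.
Distance 2: Ivan, Liam.
Distance 3: Heidi, Pia — contains Pia.

3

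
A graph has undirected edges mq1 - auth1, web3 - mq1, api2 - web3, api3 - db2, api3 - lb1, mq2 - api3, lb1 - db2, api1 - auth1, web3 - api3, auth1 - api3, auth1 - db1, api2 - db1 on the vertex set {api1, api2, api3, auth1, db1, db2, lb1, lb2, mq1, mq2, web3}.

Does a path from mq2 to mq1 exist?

Yes

Explore from mq2.
Distance 1: reach api3.
Distance 2: reach auth1, db2, lb1, web3.
Distance 3: reach api1, api2, db1, mq1.
Found mq1.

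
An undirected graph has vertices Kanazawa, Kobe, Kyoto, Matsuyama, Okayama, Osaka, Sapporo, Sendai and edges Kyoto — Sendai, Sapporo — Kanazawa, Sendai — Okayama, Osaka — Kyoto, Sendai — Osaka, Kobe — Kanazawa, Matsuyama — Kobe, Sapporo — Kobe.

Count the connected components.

2

From Kanazawa: component {Kanazawa, Kobe, Matsuyama, Sapporo}.
From Kyoto: component {Kyoto, Okayama, Osaka, Sendai}.
That's 2 components.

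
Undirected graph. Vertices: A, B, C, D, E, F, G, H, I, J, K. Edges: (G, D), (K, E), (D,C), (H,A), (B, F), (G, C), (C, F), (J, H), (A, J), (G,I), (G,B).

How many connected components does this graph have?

3

From A: component {A, H, J}.
From B: component {B, C, D, F, G, I}.
From E: component {E, K}.
That's 3 components.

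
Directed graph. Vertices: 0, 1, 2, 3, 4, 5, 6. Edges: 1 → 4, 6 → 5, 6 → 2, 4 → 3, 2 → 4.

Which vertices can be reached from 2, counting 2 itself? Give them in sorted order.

Start at 2.
Its neighbours: 4.
Then their neighbours: 3.
Nothing further is reachable.

2, 3, 4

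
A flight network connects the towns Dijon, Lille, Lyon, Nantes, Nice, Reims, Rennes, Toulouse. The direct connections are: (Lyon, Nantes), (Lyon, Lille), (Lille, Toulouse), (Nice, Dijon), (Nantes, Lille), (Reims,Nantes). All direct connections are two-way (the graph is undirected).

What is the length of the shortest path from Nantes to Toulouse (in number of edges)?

Distance 0: Nantes.
Distance 1: Lille, Lyon, Reims.
Distance 2: Toulouse — contains Toulouse.

2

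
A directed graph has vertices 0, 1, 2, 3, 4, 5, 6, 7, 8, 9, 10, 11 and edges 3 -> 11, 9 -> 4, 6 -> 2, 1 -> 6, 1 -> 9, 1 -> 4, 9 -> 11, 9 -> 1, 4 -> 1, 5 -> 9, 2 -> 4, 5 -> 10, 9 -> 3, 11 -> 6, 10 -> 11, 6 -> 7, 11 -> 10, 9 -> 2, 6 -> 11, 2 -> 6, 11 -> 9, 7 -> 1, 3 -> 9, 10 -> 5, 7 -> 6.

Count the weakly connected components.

3

From 0: component {0}.
From 1: component {1, 2, 3, 4, 5, 6, 7, 9, 10, 11}.
From 8: component {8}.
That's 3 components.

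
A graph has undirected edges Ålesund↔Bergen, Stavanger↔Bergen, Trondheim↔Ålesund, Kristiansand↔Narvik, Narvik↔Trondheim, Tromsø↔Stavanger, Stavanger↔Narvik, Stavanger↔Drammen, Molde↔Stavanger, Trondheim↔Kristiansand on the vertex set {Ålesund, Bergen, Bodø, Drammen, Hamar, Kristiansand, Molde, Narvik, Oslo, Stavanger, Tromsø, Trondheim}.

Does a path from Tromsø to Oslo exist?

No

Explore from Tromsø.
Distance 1: reach Stavanger.
Distance 2: reach Bergen, Drammen, Molde, Narvik.
Distance 3: reach Ålesund, Kristiansand, Trondheim.
The search is exhausted without reaching Oslo; it lies in a different component.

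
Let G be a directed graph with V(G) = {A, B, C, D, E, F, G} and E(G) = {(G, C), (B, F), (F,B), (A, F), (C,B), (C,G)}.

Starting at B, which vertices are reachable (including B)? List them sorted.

B, F

Start at B.
Its neighbours: F.
Nothing further is reachable.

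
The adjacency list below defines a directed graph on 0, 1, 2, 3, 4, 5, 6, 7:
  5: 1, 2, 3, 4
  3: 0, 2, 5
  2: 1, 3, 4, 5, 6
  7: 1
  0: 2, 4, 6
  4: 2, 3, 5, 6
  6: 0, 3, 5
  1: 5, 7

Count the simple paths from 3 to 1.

25

3→0→2→1
3→0→2→4→5→1
3→0→2→4→6→5→1
3→0→2→5→1
3→0→2→6→5→1
3→0→4→2→1
3→0→4→2→5→1
3→0→4→2→6→5→1
... and 17 more.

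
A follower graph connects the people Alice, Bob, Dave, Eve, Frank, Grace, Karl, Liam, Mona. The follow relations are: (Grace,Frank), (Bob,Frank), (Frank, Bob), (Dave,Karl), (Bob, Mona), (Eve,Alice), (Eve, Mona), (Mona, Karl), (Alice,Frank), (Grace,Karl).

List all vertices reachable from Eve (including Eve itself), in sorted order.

Alice, Bob, Eve, Frank, Karl, Mona

Start at Eve.
Its neighbours: Alice, Mona.
Then their neighbours: Frank, Karl.
Then next layer: Bob.
Nothing further is reachable.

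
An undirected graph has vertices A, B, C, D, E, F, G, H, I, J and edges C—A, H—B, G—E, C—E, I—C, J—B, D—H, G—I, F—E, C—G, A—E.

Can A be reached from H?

No

Explore from H.
Distance 1: reach B, D.
Distance 2: reach J.
The search is exhausted without reaching A; it lies in a different component.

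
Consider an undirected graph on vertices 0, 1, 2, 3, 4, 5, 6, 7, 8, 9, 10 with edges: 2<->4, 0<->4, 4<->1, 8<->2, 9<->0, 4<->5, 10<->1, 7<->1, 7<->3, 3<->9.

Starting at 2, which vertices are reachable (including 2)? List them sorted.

Start at 2.
Its neighbours: 4, 8.
Then their neighbours: 0, 1, 5.
Then next layer: 7, 9, 10.
Then next layer: 3.
Nothing further is reachable.

0, 1, 2, 3, 4, 5, 7, 8, 9, 10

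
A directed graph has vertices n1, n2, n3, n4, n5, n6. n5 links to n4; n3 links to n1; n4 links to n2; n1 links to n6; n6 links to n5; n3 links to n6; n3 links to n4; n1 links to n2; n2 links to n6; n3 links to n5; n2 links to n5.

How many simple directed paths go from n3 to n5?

7

n3→n1→n2→n5
n3→n1→n2→n6→n5
n3→n1→n6→n5
n3→n4→n2→n5
n3→n4→n2→n6→n5
n3→n5
n3→n6→n5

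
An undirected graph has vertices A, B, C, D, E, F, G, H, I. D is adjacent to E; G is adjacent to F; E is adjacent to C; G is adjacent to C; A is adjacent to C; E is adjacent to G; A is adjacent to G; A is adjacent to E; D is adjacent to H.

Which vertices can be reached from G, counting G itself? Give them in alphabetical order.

Start at G.
Its neighbours: A, C, E, F.
Then their neighbours: D.
Then next layer: H.
Nothing further is reachable.

A, C, D, E, F, G, H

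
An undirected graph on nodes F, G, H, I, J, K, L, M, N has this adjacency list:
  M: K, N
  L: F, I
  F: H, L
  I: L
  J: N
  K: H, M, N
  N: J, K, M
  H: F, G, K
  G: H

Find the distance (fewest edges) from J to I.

Distance 0: J.
Distance 1: N.
Distance 2: K, M.
Distance 3: H.
Distance 4: F, G.
Distance 5: L.
Distance 6: I — contains I.

6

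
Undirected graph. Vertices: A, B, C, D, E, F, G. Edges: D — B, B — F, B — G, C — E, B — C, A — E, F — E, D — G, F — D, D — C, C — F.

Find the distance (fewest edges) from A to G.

Distance 0: A.
Distance 1: E.
Distance 2: C, F.
Distance 3: B, D.
Distance 4: G — contains G.

4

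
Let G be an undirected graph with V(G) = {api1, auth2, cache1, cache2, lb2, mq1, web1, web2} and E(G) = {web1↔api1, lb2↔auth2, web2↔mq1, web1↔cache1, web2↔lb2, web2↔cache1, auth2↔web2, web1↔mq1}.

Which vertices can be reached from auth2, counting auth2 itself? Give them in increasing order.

Start at auth2.
Its neighbours: lb2, web2.
Then their neighbours: cache1, mq1.
Then next layer: web1.
Then next layer: api1.
Nothing further is reachable.

api1, auth2, cache1, lb2, mq1, web1, web2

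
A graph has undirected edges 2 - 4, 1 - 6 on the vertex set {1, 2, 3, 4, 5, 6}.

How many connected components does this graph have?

4

From 1: component {1, 6}.
From 2: component {2, 4}.
From 3: component {3}.
From 5: component {5}.
That's 4 components.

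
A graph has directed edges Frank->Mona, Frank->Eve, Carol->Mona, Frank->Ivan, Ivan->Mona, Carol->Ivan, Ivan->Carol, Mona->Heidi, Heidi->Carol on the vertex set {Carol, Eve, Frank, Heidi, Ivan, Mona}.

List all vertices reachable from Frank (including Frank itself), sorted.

Carol, Eve, Frank, Heidi, Ivan, Mona

Start at Frank.
Its neighbours: Eve, Ivan, Mona.
Then their neighbours: Carol, Heidi.
Every vertex is now reached.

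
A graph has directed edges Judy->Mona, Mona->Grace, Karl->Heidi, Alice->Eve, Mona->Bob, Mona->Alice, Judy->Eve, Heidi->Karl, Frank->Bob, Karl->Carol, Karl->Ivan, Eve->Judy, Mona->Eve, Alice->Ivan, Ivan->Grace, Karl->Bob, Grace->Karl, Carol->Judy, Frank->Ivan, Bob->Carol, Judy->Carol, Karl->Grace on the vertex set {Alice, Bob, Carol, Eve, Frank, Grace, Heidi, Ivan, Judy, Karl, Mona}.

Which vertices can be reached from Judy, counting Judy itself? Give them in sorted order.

Start at Judy.
Its neighbours: Carol, Eve, Mona.
Then their neighbours: Alice, Bob, Grace.
Then next layer: Ivan, Karl.
Then next layer: Heidi.
Nothing further is reachable.

Alice, Bob, Carol, Eve, Grace, Heidi, Ivan, Judy, Karl, Mona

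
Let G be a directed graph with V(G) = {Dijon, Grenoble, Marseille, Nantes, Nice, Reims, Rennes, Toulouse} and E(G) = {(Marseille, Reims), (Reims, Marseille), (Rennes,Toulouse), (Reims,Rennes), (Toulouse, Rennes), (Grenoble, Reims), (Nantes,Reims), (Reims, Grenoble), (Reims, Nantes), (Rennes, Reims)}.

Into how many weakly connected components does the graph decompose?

3

From Dijon: component {Dijon}.
From Grenoble: component {Grenoble, Marseille, Nantes, Reims, Rennes, Toulouse}.
From Nice: component {Nice}.
That's 3 components.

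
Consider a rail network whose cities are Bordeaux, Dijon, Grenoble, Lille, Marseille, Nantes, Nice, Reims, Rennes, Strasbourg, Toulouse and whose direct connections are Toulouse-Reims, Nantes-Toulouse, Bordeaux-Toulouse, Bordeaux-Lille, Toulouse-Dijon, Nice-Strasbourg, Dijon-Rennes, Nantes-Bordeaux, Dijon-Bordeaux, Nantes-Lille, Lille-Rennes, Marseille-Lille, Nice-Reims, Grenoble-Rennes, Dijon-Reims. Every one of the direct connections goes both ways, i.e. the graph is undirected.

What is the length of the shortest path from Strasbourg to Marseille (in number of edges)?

6

Distance 0: Strasbourg.
Distance 1: Nice.
Distance 2: Reims.
Distance 3: Dijon, Toulouse.
Distance 4: Bordeaux, Nantes, Rennes.
Distance 5: Grenoble, Lille.
Distance 6: Marseille — contains Marseille.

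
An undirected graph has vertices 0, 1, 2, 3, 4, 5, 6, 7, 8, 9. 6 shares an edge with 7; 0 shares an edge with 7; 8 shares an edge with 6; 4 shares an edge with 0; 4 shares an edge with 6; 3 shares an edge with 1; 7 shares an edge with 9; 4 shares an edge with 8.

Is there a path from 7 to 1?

No

Explore from 7.
Distance 1: reach 0, 6, 9.
Distance 2: reach 4, 8.
The search is exhausted without reaching 1; it lies in a different component.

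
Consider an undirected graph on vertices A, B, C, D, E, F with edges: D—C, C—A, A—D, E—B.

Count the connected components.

From A: component {A, C, D}.
From B: component {B, E}.
From F: component {F}.
That's 3 components.

3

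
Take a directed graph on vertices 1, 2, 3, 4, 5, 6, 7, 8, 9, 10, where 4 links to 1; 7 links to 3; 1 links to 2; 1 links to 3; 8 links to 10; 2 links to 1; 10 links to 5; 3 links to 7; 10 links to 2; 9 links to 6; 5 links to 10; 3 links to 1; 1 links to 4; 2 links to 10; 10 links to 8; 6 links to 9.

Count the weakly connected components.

2

From 1: component {1, 2, 3, 4, 5, 7, 8, 10}.
From 6: component {6, 9}.
That's 2 components.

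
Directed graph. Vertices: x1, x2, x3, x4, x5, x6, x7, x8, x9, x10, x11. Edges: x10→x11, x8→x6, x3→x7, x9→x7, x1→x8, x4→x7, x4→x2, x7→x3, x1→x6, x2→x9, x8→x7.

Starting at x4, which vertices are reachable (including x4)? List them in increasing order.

x2, x3, x4, x7, x9

Start at x4.
Its neighbours: x2, x7.
Then their neighbours: x3, x9.
Nothing further is reachable.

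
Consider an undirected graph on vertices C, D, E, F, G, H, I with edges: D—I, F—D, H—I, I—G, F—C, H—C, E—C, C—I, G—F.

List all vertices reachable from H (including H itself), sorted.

Start at H.
Its neighbours: C, I.
Then their neighbours: D, E, F, G.
Every vertex is now reached.

C, D, E, F, G, H, I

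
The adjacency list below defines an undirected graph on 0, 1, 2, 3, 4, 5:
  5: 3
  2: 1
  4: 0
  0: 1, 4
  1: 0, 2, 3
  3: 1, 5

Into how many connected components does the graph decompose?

1

From 0: component {0, 1, 2, 3, 4, 5}.
That's 1 component.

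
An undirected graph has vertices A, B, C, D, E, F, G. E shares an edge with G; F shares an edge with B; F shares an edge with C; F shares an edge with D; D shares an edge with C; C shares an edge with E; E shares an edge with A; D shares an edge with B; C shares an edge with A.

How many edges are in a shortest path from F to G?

Distance 0: F.
Distance 1: B, C, D.
Distance 2: A, E.
Distance 3: G — contains G.

3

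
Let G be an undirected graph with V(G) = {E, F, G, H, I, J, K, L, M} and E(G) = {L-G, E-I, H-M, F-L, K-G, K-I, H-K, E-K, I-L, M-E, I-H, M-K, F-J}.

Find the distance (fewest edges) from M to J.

Distance 0: M.
Distance 1: E, H, K.
Distance 2: G, I.
Distance 3: L.
Distance 4: F.
Distance 5: J — contains J.

5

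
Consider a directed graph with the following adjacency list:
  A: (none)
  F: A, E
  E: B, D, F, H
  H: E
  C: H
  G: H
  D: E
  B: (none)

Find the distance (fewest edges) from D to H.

2

Distance 0: D.
Distance 1: E.
Distance 2: B, F, H — contains H.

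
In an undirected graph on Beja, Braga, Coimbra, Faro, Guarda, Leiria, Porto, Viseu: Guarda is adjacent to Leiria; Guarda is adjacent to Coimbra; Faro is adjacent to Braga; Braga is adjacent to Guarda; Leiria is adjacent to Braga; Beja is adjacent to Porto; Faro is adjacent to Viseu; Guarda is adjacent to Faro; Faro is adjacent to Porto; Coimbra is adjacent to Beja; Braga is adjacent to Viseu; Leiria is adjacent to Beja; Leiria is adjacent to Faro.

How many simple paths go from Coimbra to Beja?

15

Coimbra–Beja
Coimbra–Guarda–Braga–Faro–Leiria–Beja
Coimbra–Guarda–Braga–Faro–Porto–Beja
Coimbra–Guarda–Braga–Leiria–Beja
Coimbra–Guarda–Braga–Leiria–Faro–Porto–Beja
Coimbra–Guarda–Braga–Viseu–Faro–Leiria–Beja
Coimbra–Guarda–Braga–Viseu–Faro–Porto–Beja
Coimbra–Guarda–Faro–Braga–Leiria–Beja
Coimbra–Guarda–Faro–Leiria–Beja
Coimbra–Guarda–Faro–Porto–Beja
Coimbra–Guarda–Faro–Viseu–Braga–Leiria–Beja
Coimbra–Guarda–Leiria–Beja
Coimbra–Guarda–Leiria–Braga–Faro–Porto–Beja
Coimbra–Guarda–Leiria–Braga–Viseu–Faro–Porto–Beja
Coimbra–Guarda–Leiria–Faro–Porto–Beja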